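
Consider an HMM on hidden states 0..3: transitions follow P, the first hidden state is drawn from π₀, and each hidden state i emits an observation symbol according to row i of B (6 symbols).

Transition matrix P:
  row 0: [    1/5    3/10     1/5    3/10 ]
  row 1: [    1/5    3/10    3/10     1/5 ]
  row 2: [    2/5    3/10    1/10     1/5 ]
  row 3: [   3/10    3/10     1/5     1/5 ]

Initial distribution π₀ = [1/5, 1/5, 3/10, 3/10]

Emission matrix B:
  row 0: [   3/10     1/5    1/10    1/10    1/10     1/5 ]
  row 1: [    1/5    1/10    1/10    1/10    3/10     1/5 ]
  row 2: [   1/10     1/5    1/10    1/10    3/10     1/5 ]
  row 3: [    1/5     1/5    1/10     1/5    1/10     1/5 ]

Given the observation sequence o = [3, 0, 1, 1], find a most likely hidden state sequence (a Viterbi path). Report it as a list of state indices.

path = [3, 0, 3, 0]

t=0: δ = [2.000e-02, 2.000e-02, 3.000e-02, 6.000e-02]  (obs o_0=3)
t=1: δ = [5.400e-03, 3.600e-03, 1.200e-03, 2.400e-03]  ψ = [3, 3, 3, 3]  (obs o_1=0)
t=2: δ = [2.160e-04, 1.620e-04, 2.160e-04, 3.240e-04]  ψ = [0, 0, 0, 0]  (obs o_2=1)
t=3: δ = [1.944e-05, 9.720e-06, 1.296e-05, 1.296e-05]  ψ = [3, 3, 3, 0]  (obs o_3=1)
backtrack: best end state = 0; path = [3, 0, 3, 0]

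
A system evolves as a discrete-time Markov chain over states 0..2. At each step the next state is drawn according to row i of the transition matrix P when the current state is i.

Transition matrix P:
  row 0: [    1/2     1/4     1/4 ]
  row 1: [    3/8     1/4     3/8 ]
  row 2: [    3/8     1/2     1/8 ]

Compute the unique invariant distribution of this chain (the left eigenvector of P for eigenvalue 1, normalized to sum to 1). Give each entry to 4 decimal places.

Balance equations π_j = Σ_i π_i·P[i][j]:
  π_0 = 1/2·π_0 + 3/8·π_1 + 3/8·π_2
  π_1 = 1/4·π_0 + 1/4·π_1 + 1/2·π_2
  normalize: π_0 + π_1 + π_2 = 1
Solving the linear system gives exactly π = [3/7, 11/35, 9/35].

π = [0.4286, 0.3143, 0.2571]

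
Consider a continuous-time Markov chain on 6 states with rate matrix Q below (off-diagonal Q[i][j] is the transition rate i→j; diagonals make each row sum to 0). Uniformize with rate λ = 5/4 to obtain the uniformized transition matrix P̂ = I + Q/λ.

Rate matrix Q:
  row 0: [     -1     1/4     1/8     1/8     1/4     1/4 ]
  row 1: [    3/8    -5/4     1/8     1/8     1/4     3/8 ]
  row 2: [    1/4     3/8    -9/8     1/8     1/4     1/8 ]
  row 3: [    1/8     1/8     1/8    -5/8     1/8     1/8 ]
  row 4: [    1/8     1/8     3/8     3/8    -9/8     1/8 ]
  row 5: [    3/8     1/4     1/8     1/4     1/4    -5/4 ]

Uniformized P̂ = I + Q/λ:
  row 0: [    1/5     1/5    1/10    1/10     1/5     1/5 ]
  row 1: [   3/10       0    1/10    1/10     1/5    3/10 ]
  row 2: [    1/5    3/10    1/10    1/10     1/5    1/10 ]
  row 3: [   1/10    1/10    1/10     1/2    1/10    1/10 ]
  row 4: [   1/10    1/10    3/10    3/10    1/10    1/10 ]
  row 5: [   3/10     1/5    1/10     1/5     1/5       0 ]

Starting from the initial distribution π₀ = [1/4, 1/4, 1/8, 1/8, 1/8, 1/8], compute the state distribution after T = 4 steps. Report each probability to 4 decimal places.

t=0: π = [0.2500, 0.2500, 0.1250, 0.1250, 0.1250, 0.1250]
t=1: π = [0.2125, 0.1375, 0.1250, 0.1875, 0.1750, 0.1625]
t=2: π = [0.1938, 0.1488, 0.1350, 0.2263, 0.1638, 0.1325]
t=3: π = [0.1891, 0.1448, 0.1328, 0.2365, 0.1610, 0.1359]
t=4: π = [0.1883, 0.1446, 0.1322, 0.2404, 0.1603, 0.1343]

π = [0.1883, 0.1446, 0.1322, 0.2404, 0.1603, 0.1343]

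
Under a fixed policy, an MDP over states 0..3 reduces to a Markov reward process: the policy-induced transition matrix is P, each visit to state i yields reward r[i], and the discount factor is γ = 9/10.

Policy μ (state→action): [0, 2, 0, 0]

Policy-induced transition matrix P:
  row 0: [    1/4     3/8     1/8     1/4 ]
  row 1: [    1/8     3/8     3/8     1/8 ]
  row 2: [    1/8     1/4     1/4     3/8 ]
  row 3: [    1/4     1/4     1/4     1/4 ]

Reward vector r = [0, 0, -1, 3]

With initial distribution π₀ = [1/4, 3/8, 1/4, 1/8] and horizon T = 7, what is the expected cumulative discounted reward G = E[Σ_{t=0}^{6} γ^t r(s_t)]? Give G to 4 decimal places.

G = 2.0591

t=0: π = [0.2500, 0.3750, 0.2500, 0.1250], E[r] = 0.1250, γ^t·E[r] = 0.125000, running G = 0.125000
t=1: π = [0.1719, 0.3281, 0.2656, 0.2344], E[r] = 0.4375, γ^t·E[r] = 0.393750, running G = 0.518750
t=2: π = [0.1758, 0.3125, 0.2695, 0.2422], E[r] = 0.4570, γ^t·E[r] = 0.370195, running G = 0.888945
t=3: π = [0.1772, 0.3110, 0.2671, 0.2446], E[r] = 0.4668, γ^t·E[r] = 0.340295, running G = 1.229240
t=4: π = [0.1777, 0.3110, 0.2667, 0.2445], E[r] = 0.4668, γ^t·E[r] = 0.306265, running G = 1.535506
t=5: π = [0.1778, 0.3111, 0.2667, 0.2445], E[r] = 0.4667, γ^t·E[r] = 0.275594, running G = 1.811099
t=6: π = [0.1778, 0.3111, 0.2667, 0.2444], E[r] = 0.4667, γ^t·E[r] = 0.248009, running G = 2.059109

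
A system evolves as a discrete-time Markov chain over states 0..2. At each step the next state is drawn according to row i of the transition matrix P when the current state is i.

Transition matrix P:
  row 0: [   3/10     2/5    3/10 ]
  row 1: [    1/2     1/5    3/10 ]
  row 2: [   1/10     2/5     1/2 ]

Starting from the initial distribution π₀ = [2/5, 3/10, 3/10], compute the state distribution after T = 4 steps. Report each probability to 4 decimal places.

π = [0.2918, 0.3333, 0.3749]

t=0: π = [0.4000, 0.3000, 0.3000]
t=1: π = [0.3000, 0.3400, 0.3600]
t=2: π = [0.2960, 0.3320, 0.3720]
t=3: π = [0.2920, 0.3336, 0.3744]
t=4: π = [0.2918, 0.3333, 0.3749]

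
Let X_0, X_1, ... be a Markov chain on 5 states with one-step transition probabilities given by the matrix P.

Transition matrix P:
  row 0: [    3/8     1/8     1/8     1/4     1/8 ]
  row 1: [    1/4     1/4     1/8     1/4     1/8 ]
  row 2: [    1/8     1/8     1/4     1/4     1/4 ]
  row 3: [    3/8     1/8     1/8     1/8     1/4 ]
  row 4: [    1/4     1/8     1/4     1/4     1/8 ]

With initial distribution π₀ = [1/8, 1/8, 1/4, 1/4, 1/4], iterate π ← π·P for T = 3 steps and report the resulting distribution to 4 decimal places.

t=0: π = [0.1250, 0.1250, 0.2500, 0.2500, 0.2500]
t=1: π = [0.2656, 0.1406, 0.1875, 0.2188, 0.1875]
t=2: π = [0.2871, 0.1426, 0.1719, 0.2227, 0.1758]
t=3: π = [0.2922, 0.1428, 0.1685, 0.2222, 0.1743]

π = [0.2922, 0.1428, 0.1685, 0.2222, 0.1743]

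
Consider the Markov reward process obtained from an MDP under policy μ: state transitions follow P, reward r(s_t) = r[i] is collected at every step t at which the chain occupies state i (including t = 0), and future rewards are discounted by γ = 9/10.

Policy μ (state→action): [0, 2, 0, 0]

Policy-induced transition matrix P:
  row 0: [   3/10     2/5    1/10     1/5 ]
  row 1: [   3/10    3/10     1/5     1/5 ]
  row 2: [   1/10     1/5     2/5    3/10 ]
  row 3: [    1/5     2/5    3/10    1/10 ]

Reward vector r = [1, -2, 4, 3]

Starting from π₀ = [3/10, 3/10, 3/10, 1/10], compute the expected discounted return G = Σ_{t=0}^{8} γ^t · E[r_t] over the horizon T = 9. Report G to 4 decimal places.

t=0: π = [0.3000, 0.3000, 0.3000, 0.1000], E[r] = 1.2000, γ^t·E[r] = 1.200000, running G = 1.200000
t=1: π = [0.2300, 0.3100, 0.2400, 0.2200], E[r] = 1.2300, γ^t·E[r] = 1.107000, running G = 2.307000
t=2: π = [0.2300, 0.3210, 0.2470, 0.2020], E[r] = 1.1820, γ^t·E[r] = 0.957420, running G = 3.264420
t=3: π = [0.2304, 0.3185, 0.2466, 0.2045], E[r] = 1.1933, γ^t·E[r] = 0.869916, running G = 4.134336
t=4: π = [0.2302, 0.3188, 0.2467, 0.2042], E[r] = 1.1921, γ^t·E[r] = 0.782150, running G = 4.916486
t=5: π = [0.2302, 0.3188, 0.2467, 0.2043], E[r] = 1.1924, γ^t·E[r] = 0.704114, running G = 5.620599
t=6: π = [0.2302, 0.3188, 0.2468, 0.2042], E[r] = 1.1924, γ^t·E[r] = 0.633705, running G = 6.254305
t=7: π = [0.2302, 0.3188, 0.2468, 0.2043], E[r] = 1.1924, γ^t·E[r] = 0.570341, running G = 6.824645
t=8: π = [0.2302, 0.3188, 0.2468, 0.2043], E[r] = 1.1924, γ^t·E[r] = 0.513307, running G = 7.337953

G = 7.3380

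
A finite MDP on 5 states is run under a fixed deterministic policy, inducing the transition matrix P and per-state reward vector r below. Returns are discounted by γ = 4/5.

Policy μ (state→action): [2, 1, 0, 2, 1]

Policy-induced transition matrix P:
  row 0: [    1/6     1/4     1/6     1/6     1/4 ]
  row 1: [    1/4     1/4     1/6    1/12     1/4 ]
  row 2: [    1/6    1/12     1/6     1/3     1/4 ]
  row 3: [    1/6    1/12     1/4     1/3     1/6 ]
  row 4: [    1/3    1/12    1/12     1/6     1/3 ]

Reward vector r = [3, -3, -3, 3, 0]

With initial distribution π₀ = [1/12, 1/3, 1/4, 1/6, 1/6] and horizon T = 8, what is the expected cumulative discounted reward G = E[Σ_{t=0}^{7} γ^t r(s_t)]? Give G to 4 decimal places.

G = 0.1900

t=0: π = [0.0833, 0.3333, 0.2500, 0.1667, 0.1667], E[r] = -1.0000, γ^t·E[r] = -1.000000, running G = -1.000000
t=1: π = [0.2222, 0.1528, 0.1667, 0.2083, 0.2500], E[r] = 0.3333, γ^t·E[r] = 0.266667, running G = -0.733333
t=2: π = [0.2211, 0.1458, 0.1632, 0.2164, 0.2535], E[r] = 0.3854, γ^t·E[r] = 0.246667, running G = -0.486667
t=3: π = [0.2211, 0.1445, 0.1636, 0.2178, 0.2531], E[r] = 0.3924, γ^t·E[r] = 0.200889, running G = -0.285778
t=4: π = [0.2209, 0.1443, 0.1637, 0.2182, 0.2529], E[r] = 0.3933, γ^t·E[r] = 0.161086, running G = -0.124691
t=5: π = [0.2208, 0.1442, 0.1638, 0.2183, 0.2529], E[r] = 0.3935, γ^t·E[r] = 0.128956, running G = 0.004265
t=6: π = [0.2208, 0.1442, 0.1638, 0.2183, 0.2529], E[r] = 0.3936, γ^t·E[r] = 0.103183, running G = 0.107448
t=7: π = [0.2208, 0.1442, 0.1638, 0.2183, 0.2529], E[r] = 0.3936, γ^t·E[r] = 0.082551, running G = 0.189999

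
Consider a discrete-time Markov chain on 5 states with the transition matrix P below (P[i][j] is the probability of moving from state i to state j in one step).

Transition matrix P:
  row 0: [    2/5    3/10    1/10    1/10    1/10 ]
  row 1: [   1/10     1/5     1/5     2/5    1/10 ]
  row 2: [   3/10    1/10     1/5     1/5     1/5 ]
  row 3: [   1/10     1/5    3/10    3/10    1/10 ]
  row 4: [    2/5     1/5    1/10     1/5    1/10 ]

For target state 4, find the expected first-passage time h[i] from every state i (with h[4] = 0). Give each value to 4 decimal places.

h = [8.4286, 8.2857, 7.5000, 8.2143, 0.0000]

First-step conditioning: h[4] = 0; for i ≠ 4, h[i] = 1 + Σ_k P[i][k]·h[k].
  h[0] = 1 + 2/5·h[0] + 3/10·h[1] + 1/10·h[2] + 1/10·h[3]
  h[1] = 1 + 1/10·h[0] + 1/5·h[1] + 1/5·h[2] + 2/5·h[3]
  h[2] = 1 + 3/10·h[0] + 1/10·h[1] + 1/5·h[2] + 1/5·h[3]
  h[3] = 1 + 1/10·h[0] + 1/5·h[1] + 3/10·h[2] + 3/10·h[3]
Solving the 4×4 linear system over states ≠ 4 gives exactly h = [59/7, 58/7, 15/2, 115/14, 0] (h[4] = 0 is the target).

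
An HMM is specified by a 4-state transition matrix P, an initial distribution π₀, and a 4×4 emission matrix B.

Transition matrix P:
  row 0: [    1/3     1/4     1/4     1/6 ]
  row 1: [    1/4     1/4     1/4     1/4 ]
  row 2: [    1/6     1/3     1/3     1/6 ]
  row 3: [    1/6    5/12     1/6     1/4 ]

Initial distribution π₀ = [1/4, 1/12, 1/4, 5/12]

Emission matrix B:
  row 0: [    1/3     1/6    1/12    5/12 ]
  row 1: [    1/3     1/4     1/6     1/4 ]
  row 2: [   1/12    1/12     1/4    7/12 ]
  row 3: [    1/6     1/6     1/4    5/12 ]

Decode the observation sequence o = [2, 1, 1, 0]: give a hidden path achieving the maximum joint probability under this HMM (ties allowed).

t=0: δ = [2.083e-02, 1.389e-02, 6.250e-02, 1.042e-01]  (obs o_0=2)
t=1: δ = [2.894e-03, 1.085e-02, 1.736e-03, 4.340e-03]  ψ = [3, 3, 2, 3]  (obs o_1=1)
t=2: δ = [4.521e-04, 6.782e-04, 2.261e-04, 4.521e-04]  ψ = [1, 1, 1, 1]  (obs o_2=1)
t=3: δ = [5.651e-05, 6.279e-05, 1.413e-05, 2.826e-05]  ψ = [1, 3, 1, 1]  (obs o_3=0)
backtrack: best end state = 1; path = [3, 1, 3, 1]

path = [3, 1, 3, 1]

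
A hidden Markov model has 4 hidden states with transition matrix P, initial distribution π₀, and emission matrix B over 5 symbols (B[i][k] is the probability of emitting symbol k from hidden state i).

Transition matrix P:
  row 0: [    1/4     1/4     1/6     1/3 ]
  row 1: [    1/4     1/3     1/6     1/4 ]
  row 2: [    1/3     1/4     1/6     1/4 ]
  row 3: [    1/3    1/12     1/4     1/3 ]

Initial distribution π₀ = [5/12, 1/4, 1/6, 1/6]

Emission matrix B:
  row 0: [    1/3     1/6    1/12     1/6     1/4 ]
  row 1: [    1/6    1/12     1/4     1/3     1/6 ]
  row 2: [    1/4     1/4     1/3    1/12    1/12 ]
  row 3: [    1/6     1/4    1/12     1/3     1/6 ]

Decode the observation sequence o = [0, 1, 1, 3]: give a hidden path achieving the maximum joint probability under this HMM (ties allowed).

path = [0, 3, 3, 3]

t=0: δ = [1.389e-01, 4.167e-02, 4.167e-02, 2.778e-02]  (obs o_0=0)
t=1: δ = [5.787e-03, 2.894e-03, 5.787e-03, 1.157e-02]  ψ = [0, 0, 0, 0]  (obs o_1=1)
t=2: δ = [6.430e-04, 1.206e-04, 7.234e-04, 9.645e-04]  ψ = [3, 0, 3, 3]  (obs o_2=1)
t=3: δ = [5.358e-05, 6.028e-05, 2.009e-05, 1.072e-04]  ψ = [3, 2, 3, 3]  (obs o_3=3)
backtrack: best end state = 3; path = [0, 3, 3, 3]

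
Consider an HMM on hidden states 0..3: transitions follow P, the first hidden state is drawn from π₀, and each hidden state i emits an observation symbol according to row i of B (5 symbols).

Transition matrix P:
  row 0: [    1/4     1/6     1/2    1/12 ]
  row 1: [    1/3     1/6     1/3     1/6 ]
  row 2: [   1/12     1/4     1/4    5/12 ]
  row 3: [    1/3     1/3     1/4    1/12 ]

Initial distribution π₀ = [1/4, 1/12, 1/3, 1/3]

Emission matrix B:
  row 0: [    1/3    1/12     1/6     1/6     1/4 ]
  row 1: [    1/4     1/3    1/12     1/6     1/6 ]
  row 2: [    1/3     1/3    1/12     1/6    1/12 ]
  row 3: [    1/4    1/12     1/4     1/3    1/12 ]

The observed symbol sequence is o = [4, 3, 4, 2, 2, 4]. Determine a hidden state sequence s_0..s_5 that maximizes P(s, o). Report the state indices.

t=0: δ = [6.250e-02, 1.389e-02, 2.778e-02, 2.778e-02]  (obs o_0=4)
t=1: δ = [2.604e-03, 1.736e-03, 5.208e-03, 3.858e-03]  ψ = [0, 0, 0, 2]  (obs o_1=3)
t=2: δ = [3.215e-04, 2.170e-04, 1.085e-04, 1.808e-04]  ψ = [3, 2, 0, 2]  (obs o_2=4)
t=3: δ = [1.340e-05, 5.023e-06, 1.340e-05, 1.130e-05]  ψ = [0, 3, 0, 2]  (obs o_3=2)
t=4: δ = [6.279e-07, 3.140e-07, 5.582e-07, 1.395e-06]  ψ = [3, 3, 0, 2]  (obs o_4=2)
t=5: δ = [1.163e-07, 7.752e-08, 2.907e-08, 1.938e-08]  ψ = [3, 3, 3, 2]  (obs o_5=4)
backtrack: best end state = 0; path = [2, 3, 0, 2, 3, 0]

path = [2, 3, 0, 2, 3, 0]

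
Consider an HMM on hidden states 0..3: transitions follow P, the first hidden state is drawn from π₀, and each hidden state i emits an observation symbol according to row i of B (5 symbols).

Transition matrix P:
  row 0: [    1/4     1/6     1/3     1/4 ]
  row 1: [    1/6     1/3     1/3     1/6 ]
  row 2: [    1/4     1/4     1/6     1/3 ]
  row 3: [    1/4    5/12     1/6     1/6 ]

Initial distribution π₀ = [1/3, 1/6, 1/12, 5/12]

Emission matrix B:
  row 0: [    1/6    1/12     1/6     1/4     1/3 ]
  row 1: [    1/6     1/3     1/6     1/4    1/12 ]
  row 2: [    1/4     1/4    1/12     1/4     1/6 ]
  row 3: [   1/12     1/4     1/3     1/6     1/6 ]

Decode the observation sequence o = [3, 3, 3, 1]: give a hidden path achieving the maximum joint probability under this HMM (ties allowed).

t=0: δ = [8.333e-02, 4.167e-02, 2.083e-02, 6.944e-02]  (obs o_0=3)
t=1: δ = [5.208e-03, 7.234e-03, 6.944e-03, 3.472e-03]  ψ = [0, 3, 0, 0]  (obs o_1=3)
t=2: δ = [4.340e-04, 6.028e-04, 6.028e-04, 3.858e-04]  ψ = [2, 1, 1, 2]  (obs o_2=3)
t=3: δ = [1.256e-05, 6.698e-05, 5.023e-05, 5.023e-05]  ψ = [2, 1, 1, 2]  (obs o_3=1)
backtrack: best end state = 1; path = [3, 1, 1, 1]

path = [3, 1, 1, 1]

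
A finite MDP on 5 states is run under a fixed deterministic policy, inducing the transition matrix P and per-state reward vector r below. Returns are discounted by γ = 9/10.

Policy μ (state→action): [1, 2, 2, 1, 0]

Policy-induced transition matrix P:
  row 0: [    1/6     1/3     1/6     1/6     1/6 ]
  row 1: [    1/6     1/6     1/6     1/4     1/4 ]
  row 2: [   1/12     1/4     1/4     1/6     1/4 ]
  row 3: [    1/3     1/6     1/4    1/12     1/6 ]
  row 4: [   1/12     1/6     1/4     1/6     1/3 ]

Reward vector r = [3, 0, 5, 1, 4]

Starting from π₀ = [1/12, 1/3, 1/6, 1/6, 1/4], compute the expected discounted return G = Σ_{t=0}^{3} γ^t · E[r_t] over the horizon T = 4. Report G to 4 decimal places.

t=0: π = [0.0833, 0.3333, 0.1667, 0.1667, 0.2500], E[r] = 2.2500, γ^t·E[r] = 2.250000, running G = 2.250000
t=1: π = [0.1597, 0.1944, 0.2153, 0.1806, 0.2500], E[r] = 2.7361, γ^t·E[r] = 2.462500, running G = 4.712500
t=2: π = [0.1580, 0.2112, 0.2205, 0.1678, 0.2425], E[r] = 2.7141, γ^t·E[r] = 2.198438, running G = 6.910938
t=3: π = [0.1561, 0.2114, 0.2192, 0.1703, 0.2431], E[r] = 2.7068, γ^t·E[r] = 1.973285, running G = 8.884223

G = 8.8842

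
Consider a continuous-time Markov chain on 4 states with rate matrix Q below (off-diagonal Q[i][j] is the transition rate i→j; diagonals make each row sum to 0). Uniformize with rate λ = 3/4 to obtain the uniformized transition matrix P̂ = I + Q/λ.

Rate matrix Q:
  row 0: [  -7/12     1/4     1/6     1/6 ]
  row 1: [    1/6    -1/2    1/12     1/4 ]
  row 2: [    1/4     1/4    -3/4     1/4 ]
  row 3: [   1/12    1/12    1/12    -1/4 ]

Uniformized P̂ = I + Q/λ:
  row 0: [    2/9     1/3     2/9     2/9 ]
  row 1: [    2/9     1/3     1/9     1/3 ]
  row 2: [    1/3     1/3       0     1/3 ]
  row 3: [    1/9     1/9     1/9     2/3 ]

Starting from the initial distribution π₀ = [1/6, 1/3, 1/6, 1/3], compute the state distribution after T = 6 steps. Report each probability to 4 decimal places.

t=0: π = [0.1667, 0.3333, 0.1667, 0.3333]
t=1: π = [0.2037, 0.2593, 0.1111, 0.4259]
t=2: π = [0.1872, 0.2387, 0.1214, 0.4527]
t=3: π = [0.1854, 0.2327, 0.1184, 0.4634]
t=4: π = [0.1839, 0.2304, 0.1186, 0.4672]
t=5: π = [0.1835, 0.2295, 0.1184, 0.4686]
t=6: π = [0.1833, 0.2292, 0.1183, 0.4692]

π = [0.1833, 0.2292, 0.1183, 0.4692]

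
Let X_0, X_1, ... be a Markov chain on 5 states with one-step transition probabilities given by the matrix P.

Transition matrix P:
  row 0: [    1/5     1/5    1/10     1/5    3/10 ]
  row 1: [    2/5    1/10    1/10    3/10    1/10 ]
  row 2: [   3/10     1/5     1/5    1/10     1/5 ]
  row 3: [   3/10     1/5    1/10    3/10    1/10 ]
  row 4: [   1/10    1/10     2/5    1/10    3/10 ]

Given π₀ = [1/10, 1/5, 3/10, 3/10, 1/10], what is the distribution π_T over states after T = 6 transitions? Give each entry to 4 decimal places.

t=0: π = [0.1000, 0.2000, 0.3000, 0.3000, 0.1000]
t=1: π = [0.2900, 0.1700, 0.1600, 0.2100, 0.1700]
t=2: π = [0.2540, 0.1660, 0.1670, 0.2050, 0.2080]
t=3: π = [0.2496, 0.1626, 0.1791, 0.1996, 0.2091]
t=4: π = [0.2495, 0.1628, 0.1806, 0.1974, 0.2097]
t=5: π = [0.2494, 0.1628, 0.1810, 0.1970, 0.2099]
t=6: π = [0.2494, 0.1627, 0.1811, 0.1969, 0.2100]

π = [0.2494, 0.1627, 0.1811, 0.1969, 0.2100]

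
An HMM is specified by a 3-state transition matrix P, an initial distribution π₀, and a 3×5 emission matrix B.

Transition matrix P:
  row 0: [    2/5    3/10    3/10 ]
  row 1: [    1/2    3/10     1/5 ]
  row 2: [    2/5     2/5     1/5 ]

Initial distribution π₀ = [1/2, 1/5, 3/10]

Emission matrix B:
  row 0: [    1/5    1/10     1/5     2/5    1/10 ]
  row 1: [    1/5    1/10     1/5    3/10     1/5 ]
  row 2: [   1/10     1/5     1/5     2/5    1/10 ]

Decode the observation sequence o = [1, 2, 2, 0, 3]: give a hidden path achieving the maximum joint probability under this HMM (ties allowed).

path = [2, 1, 0, 0, 0]

t=0: δ = [5.000e-02, 2.000e-02, 6.000e-02]  (obs o_0=1)
t=1: δ = [4.800e-03, 4.800e-03, 3.000e-03]  ψ = [2, 2, 0]  (obs o_1=2)
t=2: δ = [4.800e-04, 2.880e-04, 2.880e-04]  ψ = [1, 0, 0]  (obs o_2=2)
t=3: δ = [3.840e-05, 2.880e-05, 1.440e-05]  ψ = [0, 0, 0]  (obs o_3=0)
t=4: δ = [6.144e-06, 3.456e-06, 4.608e-06]  ψ = [0, 0, 0]  (obs o_4=3)
backtrack: best end state = 0; path = [2, 1, 0, 0, 0]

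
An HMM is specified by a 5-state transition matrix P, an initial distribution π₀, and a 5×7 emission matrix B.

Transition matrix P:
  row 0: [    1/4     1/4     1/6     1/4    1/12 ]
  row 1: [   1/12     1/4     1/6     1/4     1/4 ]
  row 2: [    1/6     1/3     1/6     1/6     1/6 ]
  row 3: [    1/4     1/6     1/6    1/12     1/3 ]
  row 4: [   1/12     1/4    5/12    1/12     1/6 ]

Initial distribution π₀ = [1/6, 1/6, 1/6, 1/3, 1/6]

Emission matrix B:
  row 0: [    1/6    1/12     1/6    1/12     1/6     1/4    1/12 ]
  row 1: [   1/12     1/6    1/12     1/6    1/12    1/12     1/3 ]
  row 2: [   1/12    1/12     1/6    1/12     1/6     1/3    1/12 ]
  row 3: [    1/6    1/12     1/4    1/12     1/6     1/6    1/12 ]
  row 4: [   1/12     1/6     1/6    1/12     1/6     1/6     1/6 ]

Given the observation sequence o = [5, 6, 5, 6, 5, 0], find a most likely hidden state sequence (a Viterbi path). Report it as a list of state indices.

path = [3, 4, 2, 1, 3, 0]

t=0: δ = [4.167e-02, 1.389e-02, 5.556e-02, 5.556e-02, 2.778e-02]  (obs o_0=5)
t=1: δ = [1.157e-03, 6.173e-03, 9.645e-04, 8.681e-04, 3.086e-03]  ψ = [3, 2, 4, 0, 3]  (obs o_1=6)
t=2: δ = [1.286e-04, 1.286e-04, 4.287e-04, 2.572e-04, 2.572e-04]  ψ = [1, 1, 4, 1, 1]  (obs o_2=5)
t=3: δ = [5.954e-06, 4.763e-05, 8.931e-06, 5.954e-06, 1.429e-05]  ψ = [2, 2, 4, 2, 3]  (obs o_3=6)
t=4: δ = [9.923e-07, 9.923e-07, 2.646e-06, 1.985e-06, 1.985e-06]  ψ = [1, 1, 1, 1, 1]  (obs o_4=5)
t=5: δ = [8.269e-08, 7.350e-08, 6.891e-08, 7.350e-08, 5.513e-08]  ψ = [3, 2, 4, 2, 3]  (obs o_5=0)
backtrack: best end state = 0; path = [3, 4, 2, 1, 3, 0]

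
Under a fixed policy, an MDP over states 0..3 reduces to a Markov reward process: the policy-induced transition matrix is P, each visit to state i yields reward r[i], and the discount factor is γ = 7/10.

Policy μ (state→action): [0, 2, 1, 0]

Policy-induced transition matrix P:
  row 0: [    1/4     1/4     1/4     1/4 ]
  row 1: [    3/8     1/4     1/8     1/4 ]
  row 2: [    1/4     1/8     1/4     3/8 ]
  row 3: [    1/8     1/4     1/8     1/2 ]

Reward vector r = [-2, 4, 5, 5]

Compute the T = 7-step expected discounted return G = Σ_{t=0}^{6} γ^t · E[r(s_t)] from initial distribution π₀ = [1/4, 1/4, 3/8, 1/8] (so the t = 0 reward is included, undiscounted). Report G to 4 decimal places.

t=0: π = [0.2500, 0.2500, 0.3750, 0.1250], E[r] = 3.0000, γ^t·E[r] = 3.000000, running G = 3.000000
t=1: π = [0.2656, 0.2031, 0.2031, 0.3281], E[r] = 2.9375, γ^t·E[r] = 2.056250, running G = 5.056250
t=2: π = [0.2344, 0.2246, 0.1836, 0.3574], E[r] = 3.1348, γ^t·E[r] = 1.536035, running G = 6.592285
t=3: π = [0.2334, 0.2271, 0.1772, 0.3623], E[r] = 3.1392, γ^t·E[r] = 1.076732, running G = 7.669017
t=4: π = [0.2331, 0.2278, 0.1763, 0.3627], E[r] = 3.1405, γ^t·E[r] = 0.754035, running G = 8.423052
t=5: π = [0.2331, 0.2280, 0.1762, 0.3627], E[r] = 3.1401, γ^t·E[r] = 0.527751, running G = 8.950803
t=6: π = [0.2332, 0.2280, 0.1762, 0.3627], E[r] = 3.1399, γ^t·E[r] = 0.369411, running G = 9.320214

G = 9.3202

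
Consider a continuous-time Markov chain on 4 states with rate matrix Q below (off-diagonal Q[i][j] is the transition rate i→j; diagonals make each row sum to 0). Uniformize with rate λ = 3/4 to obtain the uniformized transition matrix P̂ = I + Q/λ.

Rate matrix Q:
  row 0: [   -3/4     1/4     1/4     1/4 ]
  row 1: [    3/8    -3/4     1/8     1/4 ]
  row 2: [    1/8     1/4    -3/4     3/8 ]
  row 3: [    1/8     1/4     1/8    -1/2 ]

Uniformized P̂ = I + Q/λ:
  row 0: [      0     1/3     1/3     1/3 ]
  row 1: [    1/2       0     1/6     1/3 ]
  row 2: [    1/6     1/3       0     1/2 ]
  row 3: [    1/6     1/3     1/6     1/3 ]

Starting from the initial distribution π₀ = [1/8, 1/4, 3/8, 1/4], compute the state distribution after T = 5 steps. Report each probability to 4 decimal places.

t=0: π = [0.1250, 0.2500, 0.3750, 0.2500]
t=1: π = [0.2292, 0.2500, 0.1250, 0.3958]
t=2: π = [0.2118, 0.2500, 0.1840, 0.3542]
t=3: π = [0.2147, 0.2500, 0.1713, 0.3640]
t=4: π = [0.2142, 0.2500, 0.1739, 0.3619]
t=5: π = [0.2143, 0.2500, 0.1734, 0.3623]

π = [0.2143, 0.2500, 0.1734, 0.3623]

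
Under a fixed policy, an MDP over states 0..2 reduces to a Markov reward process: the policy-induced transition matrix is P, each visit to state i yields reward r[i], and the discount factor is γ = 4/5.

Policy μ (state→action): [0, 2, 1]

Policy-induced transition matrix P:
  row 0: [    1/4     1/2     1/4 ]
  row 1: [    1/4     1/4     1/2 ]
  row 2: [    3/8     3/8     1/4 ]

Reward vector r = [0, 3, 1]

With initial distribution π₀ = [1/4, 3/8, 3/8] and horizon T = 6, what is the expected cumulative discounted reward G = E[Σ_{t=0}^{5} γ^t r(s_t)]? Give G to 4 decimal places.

G = 5.3577

t=0: π = [0.2500, 0.3750, 0.3750], E[r] = 1.5000, γ^t·E[r] = 1.500000, running G = 1.500000
t=1: π = [0.2969, 0.3594, 0.3438], E[r] = 1.4219, γ^t·E[r] = 1.137500, running G = 2.637500
t=2: π = [0.2930, 0.3672, 0.3398], E[r] = 1.4414, γ^t·E[r] = 0.922500, running G = 3.560000
t=3: π = [0.2925, 0.3657, 0.3418], E[r] = 1.4390, γ^t·E[r] = 0.736750, running G = 4.296750
t=4: π = [0.2927, 0.3658, 0.3414], E[r] = 1.4390, γ^t·E[r] = 0.589400, running G = 4.886150
t=5: π = [0.2927, 0.3659, 0.3415], E[r] = 1.4390, γ^t·E[r] = 0.471545, running G = 5.357695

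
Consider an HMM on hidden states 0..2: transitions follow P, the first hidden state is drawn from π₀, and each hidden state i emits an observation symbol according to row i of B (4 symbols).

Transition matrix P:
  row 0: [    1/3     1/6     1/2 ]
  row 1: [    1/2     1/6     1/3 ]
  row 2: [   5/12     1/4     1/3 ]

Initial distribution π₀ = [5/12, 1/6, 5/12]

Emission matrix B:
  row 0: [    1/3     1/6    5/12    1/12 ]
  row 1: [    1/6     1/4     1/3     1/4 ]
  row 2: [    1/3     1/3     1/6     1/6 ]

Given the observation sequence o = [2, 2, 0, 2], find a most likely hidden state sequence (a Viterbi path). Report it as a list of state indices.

path = [0, 0, 2, 0]

t=0: δ = [1.736e-01, 5.556e-02, 6.944e-02]  (obs o_0=2)
t=1: δ = [2.411e-02, 9.645e-03, 1.447e-02]  ψ = [0, 0, 0]  (obs o_1=2)
t=2: δ = [2.679e-03, 6.698e-04, 4.019e-03]  ψ = [0, 0, 0]  (obs o_2=0)
t=3: δ = [6.977e-04, 3.349e-04, 2.233e-04]  ψ = [2, 2, 0]  (obs o_3=2)
backtrack: best end state = 0; path = [0, 0, 2, 0]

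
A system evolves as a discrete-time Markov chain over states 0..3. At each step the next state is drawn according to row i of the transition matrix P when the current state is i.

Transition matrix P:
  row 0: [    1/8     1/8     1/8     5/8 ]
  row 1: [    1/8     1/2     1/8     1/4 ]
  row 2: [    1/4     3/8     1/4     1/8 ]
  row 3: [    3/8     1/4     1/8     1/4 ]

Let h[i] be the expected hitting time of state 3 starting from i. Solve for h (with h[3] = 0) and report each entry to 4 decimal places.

h = [2.1875, 3.5000, 3.8125, 0.0000]

First-step conditioning: h[3] = 0; for i ≠ 3, h[i] = 1 + Σ_k P[i][k]·h[k].
  h[0] = 1 + 1/8·h[0] + 1/8·h[1] + 1/8·h[2]
  h[1] = 1 + 1/8·h[0] + 1/2·h[1] + 1/8·h[2]
  h[2] = 1 + 1/4·h[0] + 3/8·h[1] + 1/4·h[2]
Solving the 3×3 linear system over states ≠ 3 gives exactly h = [35/16, 7/2, 61/16, 0] (h[3] = 0 is the target).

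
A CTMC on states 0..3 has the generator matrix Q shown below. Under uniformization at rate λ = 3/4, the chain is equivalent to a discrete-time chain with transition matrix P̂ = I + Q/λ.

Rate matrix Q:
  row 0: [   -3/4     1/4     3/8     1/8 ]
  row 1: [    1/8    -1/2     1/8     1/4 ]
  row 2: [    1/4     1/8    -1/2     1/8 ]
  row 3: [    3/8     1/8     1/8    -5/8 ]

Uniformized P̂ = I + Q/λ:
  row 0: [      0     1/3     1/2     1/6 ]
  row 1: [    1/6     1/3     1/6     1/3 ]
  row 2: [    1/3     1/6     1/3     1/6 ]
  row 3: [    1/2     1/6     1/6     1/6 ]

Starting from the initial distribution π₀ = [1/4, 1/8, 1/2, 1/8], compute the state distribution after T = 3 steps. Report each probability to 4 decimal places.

t=0: π = [0.2500, 0.1250, 0.5000, 0.1250]
t=1: π = [0.2500, 0.2292, 0.3333, 0.1875]
t=2: π = [0.2431, 0.2465, 0.3056, 0.2049]
t=3: π = [0.2454, 0.2483, 0.2986, 0.2078]

π = [0.2454, 0.2483, 0.2986, 0.2078]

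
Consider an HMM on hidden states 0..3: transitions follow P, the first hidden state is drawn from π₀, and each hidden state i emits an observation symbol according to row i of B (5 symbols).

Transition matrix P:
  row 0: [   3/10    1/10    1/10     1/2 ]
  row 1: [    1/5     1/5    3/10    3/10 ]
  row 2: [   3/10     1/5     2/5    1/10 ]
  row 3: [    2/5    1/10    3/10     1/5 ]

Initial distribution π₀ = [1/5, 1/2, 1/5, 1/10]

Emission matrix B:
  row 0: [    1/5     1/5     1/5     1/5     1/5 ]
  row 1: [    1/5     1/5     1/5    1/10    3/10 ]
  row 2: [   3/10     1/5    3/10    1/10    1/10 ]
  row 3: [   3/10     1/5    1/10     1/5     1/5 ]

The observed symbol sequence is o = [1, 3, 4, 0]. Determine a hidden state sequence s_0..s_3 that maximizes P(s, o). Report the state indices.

path = [1, 3, 0, 3]

t=0: δ = [4.000e-02, 1.000e-01, 4.000e-02, 2.000e-02]  (obs o_0=1)
t=1: δ = [4.000e-03, 2.000e-03, 3.000e-03, 6.000e-03]  ψ = [1, 1, 1, 1]  (obs o_1=3)
t=2: δ = [4.800e-04, 1.800e-04, 1.800e-04, 4.000e-04]  ψ = [3, 2, 3, 0]  (obs o_2=4)
t=3: δ = [3.200e-05, 9.600e-06, 3.600e-05, 7.200e-05]  ψ = [3, 0, 3, 0]  (obs o_3=0)
backtrack: best end state = 3; path = [1, 3, 0, 3]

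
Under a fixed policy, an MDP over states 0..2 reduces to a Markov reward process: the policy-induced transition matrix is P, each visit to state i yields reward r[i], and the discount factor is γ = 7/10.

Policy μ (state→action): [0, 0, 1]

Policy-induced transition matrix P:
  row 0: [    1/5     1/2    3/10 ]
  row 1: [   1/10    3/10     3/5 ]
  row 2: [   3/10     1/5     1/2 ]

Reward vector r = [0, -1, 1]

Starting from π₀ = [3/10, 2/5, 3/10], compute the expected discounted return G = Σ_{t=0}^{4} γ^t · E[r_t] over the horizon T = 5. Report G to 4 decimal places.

t=0: π = [0.3000, 0.4000, 0.3000], E[r] = -0.1000, γ^t·E[r] = -0.100000, running G = -0.100000
t=1: π = [0.1900, 0.3300, 0.4800], E[r] = 0.1500, γ^t·E[r] = 0.105000, running G = 0.005000
t=2: π = [0.2150, 0.2900, 0.4950], E[r] = 0.2050, γ^t·E[r] = 0.100450, running G = 0.105450
t=3: π = [0.2205, 0.2935, 0.4860], E[r] = 0.1925, γ^t·E[r] = 0.066028, running G = 0.171478
t=4: π = [0.2193, 0.2955, 0.4853], E[r] = 0.1898, γ^t·E[r] = 0.045559, running G = 0.217036

G = 0.2170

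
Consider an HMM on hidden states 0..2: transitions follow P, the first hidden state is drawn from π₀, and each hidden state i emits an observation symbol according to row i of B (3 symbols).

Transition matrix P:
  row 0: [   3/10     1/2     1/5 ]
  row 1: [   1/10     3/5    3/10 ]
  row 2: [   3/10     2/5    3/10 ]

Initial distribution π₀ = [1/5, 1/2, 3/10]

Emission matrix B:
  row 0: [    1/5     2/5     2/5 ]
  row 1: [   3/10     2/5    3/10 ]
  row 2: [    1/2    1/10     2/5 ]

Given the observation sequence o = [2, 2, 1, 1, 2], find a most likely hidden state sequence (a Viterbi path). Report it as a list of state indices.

path = [1, 1, 1, 1, 1]

t=0: δ = [8.000e-02, 1.500e-01, 1.200e-01]  (obs o_0=2)
t=1: δ = [1.440e-02, 2.700e-02, 1.800e-02]  ψ = [2, 1, 1]  (obs o_1=2)
t=2: δ = [2.160e-03, 6.480e-03, 8.100e-04]  ψ = [2, 1, 1]  (obs o_2=1)
t=3: δ = [2.592e-04, 1.555e-03, 1.944e-04]  ψ = [0, 1, 1]  (obs o_3=1)
t=4: δ = [6.221e-05, 2.799e-04, 1.866e-04]  ψ = [1, 1, 1]  (obs o_4=2)
backtrack: best end state = 1; path = [1, 1, 1, 1, 1]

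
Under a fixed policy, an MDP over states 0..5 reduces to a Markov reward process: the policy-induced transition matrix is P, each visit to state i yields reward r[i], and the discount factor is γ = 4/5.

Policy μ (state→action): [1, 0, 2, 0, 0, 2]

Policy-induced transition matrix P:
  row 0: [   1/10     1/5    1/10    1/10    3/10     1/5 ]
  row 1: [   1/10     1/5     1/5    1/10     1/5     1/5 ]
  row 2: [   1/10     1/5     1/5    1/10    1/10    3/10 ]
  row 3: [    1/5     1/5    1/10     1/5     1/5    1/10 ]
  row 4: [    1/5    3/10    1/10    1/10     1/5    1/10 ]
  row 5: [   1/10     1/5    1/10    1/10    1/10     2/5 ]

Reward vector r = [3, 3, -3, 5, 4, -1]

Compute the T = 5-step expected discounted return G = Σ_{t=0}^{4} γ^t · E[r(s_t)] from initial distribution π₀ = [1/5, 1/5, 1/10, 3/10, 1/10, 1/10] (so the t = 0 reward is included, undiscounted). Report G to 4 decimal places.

t=0: π = [0.2000, 0.2000, 0.1000, 0.3000, 0.1000, 0.1000], E[r] = 2.7000, γ^t·E[r] = 2.700000, running G = 2.700000
t=1: π = [0.1400, 0.2100, 0.1300, 0.1300, 0.2000, 0.1900], E[r] = 1.9200, γ^t·E[r] = 1.536000, running G = 4.236000
t=2: π = [0.1330, 0.2200, 0.1340, 0.1130, 0.1820, 0.2180], E[r] = 1.7320, γ^t·E[r] = 1.108480, running G = 5.344480
t=3: π = [0.1295, 0.2182, 0.1354, 0.1113, 0.1781, 0.2275], E[r] = 1.6783, γ^t·E[r] = 0.859290, running G = 6.203770
t=4: π = [0.1289, 0.2178, 0.1354, 0.1111, 0.1767, 0.2301], E[r] = 1.6664, γ^t·E[r] = 0.682541, running G = 6.886311

G = 6.8863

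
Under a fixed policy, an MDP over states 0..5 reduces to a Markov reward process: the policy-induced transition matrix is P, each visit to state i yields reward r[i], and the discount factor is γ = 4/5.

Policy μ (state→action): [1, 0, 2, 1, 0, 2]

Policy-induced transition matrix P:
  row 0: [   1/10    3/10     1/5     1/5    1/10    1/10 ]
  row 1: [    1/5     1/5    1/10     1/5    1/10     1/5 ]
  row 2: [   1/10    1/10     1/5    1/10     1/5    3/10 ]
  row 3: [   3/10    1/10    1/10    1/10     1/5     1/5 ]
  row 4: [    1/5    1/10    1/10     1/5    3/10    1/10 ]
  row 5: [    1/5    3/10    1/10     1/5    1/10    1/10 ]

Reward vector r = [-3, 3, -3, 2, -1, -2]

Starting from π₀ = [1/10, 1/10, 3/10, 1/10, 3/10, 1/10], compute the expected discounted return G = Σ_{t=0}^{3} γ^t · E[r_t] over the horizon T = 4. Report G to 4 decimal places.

G = -2.3971

t=0: π = [0.1000, 0.1000, 0.3000, 0.1000, 0.3000, 0.1000], E[r] = -1.2000, γ^t·E[r] = -1.200000, running G = -1.200000
t=1: π = [0.1700, 0.1500, 0.1400, 0.1600, 0.2000, 0.1800], E[r] = -0.7200, γ^t·E[r] = -0.576000, running G = -1.776000
t=2: π = [0.1850, 0.1850, 0.1310, 0.1700, 0.1700, 0.1590], E[r] = -0.5410, γ^t·E[r] = -0.346240, running G = -2.122240
t=3: π = [0.1854, 0.1873, 0.1316, 0.1699, 0.1641, 0.1617], E[r] = -0.5368, γ^t·E[r] = -0.274842, running G = -2.397082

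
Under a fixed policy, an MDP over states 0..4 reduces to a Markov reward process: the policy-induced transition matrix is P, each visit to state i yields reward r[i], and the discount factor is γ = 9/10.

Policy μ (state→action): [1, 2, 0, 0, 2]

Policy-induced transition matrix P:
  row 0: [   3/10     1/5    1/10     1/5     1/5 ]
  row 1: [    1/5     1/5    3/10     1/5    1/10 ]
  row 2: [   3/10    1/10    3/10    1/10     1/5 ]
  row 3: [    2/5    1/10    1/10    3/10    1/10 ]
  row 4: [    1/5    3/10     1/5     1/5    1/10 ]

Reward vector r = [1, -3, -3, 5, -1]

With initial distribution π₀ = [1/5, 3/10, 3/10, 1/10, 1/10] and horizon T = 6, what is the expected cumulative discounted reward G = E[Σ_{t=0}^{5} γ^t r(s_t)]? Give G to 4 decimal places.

t=0: π = [0.2000, 0.3000, 0.3000, 0.1000, 0.1000], E[r] = -1.2000, γ^t·E[r] = -1.200000, running G = -1.200000
t=1: π = [0.2700, 0.1700, 0.2300, 0.1800, 0.1500], E[r] = -0.1800, γ^t·E[r] = -0.162000, running G = -1.362000
t=2: π = [0.2860, 0.1740, 0.1950, 0.1950, 0.1500], E[r] = 0.0040, γ^t·E[r] = 0.003240, running G = -1.358760
t=3: π = [0.2871, 0.1760, 0.1888, 0.2000, 0.1481], E[r] = 0.0446, γ^t·E[r] = 0.032513, running G = -1.326247
t=4: π = [0.2876, 0.1759, 0.1878, 0.2011, 0.1476], E[r] = 0.0545, γ^t·E[r] = 0.035757, running G = -1.290489
t=5: π = [0.2878, 0.1759, 0.1875, 0.2013, 0.1475], E[r] = 0.0568, γ^t·E[r] = 0.033535, running G = -1.256954

G = -1.2570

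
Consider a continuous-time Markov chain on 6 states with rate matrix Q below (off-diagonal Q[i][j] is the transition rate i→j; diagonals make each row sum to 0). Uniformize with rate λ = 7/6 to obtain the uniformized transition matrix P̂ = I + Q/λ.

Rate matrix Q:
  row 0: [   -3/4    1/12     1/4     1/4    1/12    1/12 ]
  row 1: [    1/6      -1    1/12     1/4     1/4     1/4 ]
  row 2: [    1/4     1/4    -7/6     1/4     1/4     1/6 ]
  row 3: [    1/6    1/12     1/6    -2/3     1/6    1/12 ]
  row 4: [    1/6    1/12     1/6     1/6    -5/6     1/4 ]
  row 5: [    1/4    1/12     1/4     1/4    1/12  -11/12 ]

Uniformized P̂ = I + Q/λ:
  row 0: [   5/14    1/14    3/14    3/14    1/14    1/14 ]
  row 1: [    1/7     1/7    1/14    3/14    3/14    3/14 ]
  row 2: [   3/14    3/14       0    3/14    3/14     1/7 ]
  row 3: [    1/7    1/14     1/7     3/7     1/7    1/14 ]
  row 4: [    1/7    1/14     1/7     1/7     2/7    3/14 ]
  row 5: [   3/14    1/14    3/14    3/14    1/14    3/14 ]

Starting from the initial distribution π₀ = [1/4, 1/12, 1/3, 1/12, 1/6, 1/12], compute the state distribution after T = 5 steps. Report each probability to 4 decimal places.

π = [0.2072, 0.0985, 0.1404, 0.2583, 0.1578, 0.1378]

t=0: π = [0.2500, 0.0833, 0.3333, 0.0833, 0.1667, 0.0833]
t=1: π = [0.2262, 0.1250, 0.1131, 0.2202, 0.1726, 0.1429]
t=2: π = [0.2096, 0.0965, 0.1441, 0.2491, 0.1582, 0.1424]
t=3: π = [0.2082, 0.0989, 0.1405, 0.2564, 0.1575, 0.1385]
t=4: π = [0.2074, 0.0986, 0.1405, 0.2580, 0.1577, 0.1379]
t=5: π = [0.2072, 0.0985, 0.1404, 0.2583, 0.1578, 0.1378]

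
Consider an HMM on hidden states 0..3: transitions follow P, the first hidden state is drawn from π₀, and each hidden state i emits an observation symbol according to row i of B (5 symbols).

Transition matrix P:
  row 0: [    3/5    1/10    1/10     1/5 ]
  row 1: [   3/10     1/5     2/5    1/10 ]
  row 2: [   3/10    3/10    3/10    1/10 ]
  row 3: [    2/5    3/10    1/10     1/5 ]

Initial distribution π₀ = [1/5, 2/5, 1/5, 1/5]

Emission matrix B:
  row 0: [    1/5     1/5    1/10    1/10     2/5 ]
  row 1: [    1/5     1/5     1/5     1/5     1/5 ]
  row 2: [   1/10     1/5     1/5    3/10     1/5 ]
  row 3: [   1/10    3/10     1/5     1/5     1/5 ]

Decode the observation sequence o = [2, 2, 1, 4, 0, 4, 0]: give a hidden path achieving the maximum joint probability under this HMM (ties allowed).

path = [1, 2, 0, 0, 0, 0, 0]

t=0: δ = [2.000e-02, 8.000e-02, 4.000e-02, 4.000e-02]  (obs o_0=2)
t=1: δ = [2.400e-03, 3.200e-03, 6.400e-03, 1.600e-03]  ψ = [1, 1, 1, 1]  (obs o_1=2)
t=2: δ = [3.840e-04, 3.840e-04, 3.840e-04, 1.920e-04]  ψ = [2, 2, 2, 2]  (obs o_2=1)
t=3: δ = [9.216e-05, 2.304e-05, 3.072e-05, 1.536e-05]  ψ = [0, 2, 1, 0]  (obs o_3=4)
t=4: δ = [1.106e-05, 1.843e-06, 9.216e-07, 1.843e-06]  ψ = [0, 0, 0, 0]  (obs o_4=0)
t=5: δ = [2.654e-06, 2.212e-07, 2.212e-07, 4.424e-07]  ψ = [0, 0, 0, 0]  (obs o_5=4)
t=6: δ = [3.185e-07, 5.308e-08, 2.654e-08, 5.308e-08]  ψ = [0, 0, 0, 0]  (obs o_6=0)
backtrack: best end state = 0; path = [1, 2, 0, 0, 0, 0, 0]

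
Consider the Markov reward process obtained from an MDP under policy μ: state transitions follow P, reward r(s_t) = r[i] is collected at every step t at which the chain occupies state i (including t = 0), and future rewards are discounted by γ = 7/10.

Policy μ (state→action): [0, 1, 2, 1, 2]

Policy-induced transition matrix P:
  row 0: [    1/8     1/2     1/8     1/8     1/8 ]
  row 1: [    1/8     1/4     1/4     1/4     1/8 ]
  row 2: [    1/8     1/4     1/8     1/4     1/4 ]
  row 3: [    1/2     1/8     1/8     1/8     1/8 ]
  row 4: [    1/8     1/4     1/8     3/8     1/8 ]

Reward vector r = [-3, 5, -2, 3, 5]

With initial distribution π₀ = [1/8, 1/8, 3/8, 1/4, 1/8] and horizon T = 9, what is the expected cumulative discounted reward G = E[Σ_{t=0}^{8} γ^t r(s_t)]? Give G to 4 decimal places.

G = 4.8668

t=0: π = [0.1250, 0.1250, 0.3750, 0.2500, 0.1250], E[r] = 0.8750, γ^t·E[r] = 0.875000, running G = 0.875000
t=1: π = [0.2188, 0.2500, 0.1406, 0.2188, 0.1719], E[r] = 1.8281, γ^t·E[r] = 1.279688, running G = 2.154688
t=2: π = [0.2070, 0.2773, 0.1563, 0.2168, 0.1426], E[r] = 1.8164, γ^t·E[r] = 0.890039, running G = 3.044727
t=3: π = [0.2063, 0.2747, 0.1597, 0.2148, 0.1445], E[r] = 1.8022, γ^t·E[r] = 0.618170, running G = 3.662897
t=4: π = [0.2056, 0.2747, 0.1593, 0.2154, 0.1450], E[r] = 1.8093, γ^t·E[r] = 0.434412, running G = 4.097309
t=5: π = [0.2058, 0.2745, 0.1593, 0.2155, 0.1449], E[r] = 1.8074, γ^t·E[r] = 0.303763, running G = 4.401071
t=6: π = [0.2058, 0.2745, 0.1593, 0.2155, 0.1449], E[r] = 1.8074, γ^t·E[r] = 0.212644, running G = 4.613716
t=7: π = [0.2058, 0.2745, 0.1593, 0.2155, 0.1449], E[r] = 1.8075, γ^t·E[r] = 0.148858, running G = 4.762574
t=8: π = [0.2058, 0.2745, 0.1593, 0.2155, 0.1449], E[r] = 1.8075, γ^t·E[r] = 0.104199, running G = 4.866773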